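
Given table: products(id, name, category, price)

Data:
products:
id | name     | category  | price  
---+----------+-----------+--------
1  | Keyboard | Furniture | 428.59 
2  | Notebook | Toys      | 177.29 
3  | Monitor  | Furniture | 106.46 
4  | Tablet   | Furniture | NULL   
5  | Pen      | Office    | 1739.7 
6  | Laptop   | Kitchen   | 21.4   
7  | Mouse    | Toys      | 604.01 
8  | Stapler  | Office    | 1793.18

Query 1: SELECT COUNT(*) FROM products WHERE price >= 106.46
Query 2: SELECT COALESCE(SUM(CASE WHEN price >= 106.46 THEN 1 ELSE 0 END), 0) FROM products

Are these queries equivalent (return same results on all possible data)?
Yes, equivalent

Both queries return: [(6,)]

Reason: COUNT with WHERE vs conditional SUM (COALESCE handles empty-table NULL)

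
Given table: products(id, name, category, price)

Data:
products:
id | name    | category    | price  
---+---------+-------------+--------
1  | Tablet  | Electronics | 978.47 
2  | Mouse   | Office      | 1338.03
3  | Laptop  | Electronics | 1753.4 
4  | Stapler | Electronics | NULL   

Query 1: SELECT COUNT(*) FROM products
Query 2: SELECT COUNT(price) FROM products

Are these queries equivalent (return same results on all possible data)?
No, not equivalent

Query 1 returns: [(4,)]
Query 2 returns: [(3,)]

Reason: COUNT(*) includes NULLs, COUNT(column) excludes them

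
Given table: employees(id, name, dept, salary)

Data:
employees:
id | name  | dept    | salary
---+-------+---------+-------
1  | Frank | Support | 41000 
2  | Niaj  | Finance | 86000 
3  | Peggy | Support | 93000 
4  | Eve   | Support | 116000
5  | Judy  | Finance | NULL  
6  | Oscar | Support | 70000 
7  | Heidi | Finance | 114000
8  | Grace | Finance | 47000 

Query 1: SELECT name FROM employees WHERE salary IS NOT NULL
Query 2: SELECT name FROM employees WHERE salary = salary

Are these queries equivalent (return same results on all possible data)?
Yes, equivalent

Both queries return: [('Eve',), ('Frank',), ('Grace',), ('Heidi',), ('Niaj',), ('Oscar',), ('Peggy',)]

Reason: IS NOT NULL vs self-equality (both exclude NULLs)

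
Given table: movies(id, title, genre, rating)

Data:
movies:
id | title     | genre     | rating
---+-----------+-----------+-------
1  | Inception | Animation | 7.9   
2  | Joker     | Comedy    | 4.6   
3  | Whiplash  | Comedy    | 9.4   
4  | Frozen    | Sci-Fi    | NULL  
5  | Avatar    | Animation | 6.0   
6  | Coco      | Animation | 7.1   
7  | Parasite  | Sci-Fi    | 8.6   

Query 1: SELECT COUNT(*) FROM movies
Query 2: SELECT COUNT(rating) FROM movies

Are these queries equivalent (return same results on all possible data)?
No, not equivalent

Query 1 returns: [(7,)]
Query 2 returns: [(6,)]

Reason: COUNT(*) includes NULLs, COUNT(column) excludes them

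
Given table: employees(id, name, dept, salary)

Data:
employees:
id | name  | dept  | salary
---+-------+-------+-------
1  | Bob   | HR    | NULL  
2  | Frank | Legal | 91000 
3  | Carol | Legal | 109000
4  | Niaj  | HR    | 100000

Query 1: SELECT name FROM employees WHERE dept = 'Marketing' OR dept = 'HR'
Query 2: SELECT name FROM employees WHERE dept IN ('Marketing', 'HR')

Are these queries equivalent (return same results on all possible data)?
Yes, equivalent

Both queries return: [('Bob',), ('Niaj',)]

Reason: OR vs IN are equivalent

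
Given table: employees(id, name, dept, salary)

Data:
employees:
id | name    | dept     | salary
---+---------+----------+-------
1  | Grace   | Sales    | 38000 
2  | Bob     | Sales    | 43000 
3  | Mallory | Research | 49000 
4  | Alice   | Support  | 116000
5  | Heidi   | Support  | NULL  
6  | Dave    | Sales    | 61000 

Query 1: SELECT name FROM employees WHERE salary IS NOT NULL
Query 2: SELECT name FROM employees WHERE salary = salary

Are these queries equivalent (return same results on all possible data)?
Yes, equivalent

Both queries return: [('Alice',), ('Bob',), ('Dave',), ('Grace',), ('Mallory',)]

Reason: IS NOT NULL vs self-equality (both exclude NULLs)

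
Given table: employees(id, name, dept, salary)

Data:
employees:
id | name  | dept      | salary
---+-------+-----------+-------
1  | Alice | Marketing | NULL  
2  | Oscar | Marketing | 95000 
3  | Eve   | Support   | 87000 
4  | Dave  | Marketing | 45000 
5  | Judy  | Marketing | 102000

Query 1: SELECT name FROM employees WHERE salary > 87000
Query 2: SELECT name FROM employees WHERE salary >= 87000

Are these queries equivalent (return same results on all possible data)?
No, not equivalent

Query 1 returns: [('Oscar',), ('Judy',)]
Query 2 returns: [('Oscar',), ('Eve',), ('Judy',)]

Reason: > vs >= gives different results when salary = 87000 exists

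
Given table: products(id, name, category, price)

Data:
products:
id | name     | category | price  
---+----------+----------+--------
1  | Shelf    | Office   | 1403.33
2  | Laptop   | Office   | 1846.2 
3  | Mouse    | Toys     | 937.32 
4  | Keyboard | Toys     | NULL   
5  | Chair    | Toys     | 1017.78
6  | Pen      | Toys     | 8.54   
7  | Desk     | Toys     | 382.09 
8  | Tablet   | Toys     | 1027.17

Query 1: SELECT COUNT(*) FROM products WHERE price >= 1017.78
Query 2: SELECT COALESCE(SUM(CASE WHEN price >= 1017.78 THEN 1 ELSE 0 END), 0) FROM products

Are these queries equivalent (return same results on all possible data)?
Yes, equivalent

Both queries return: [(4,)]

Reason: COUNT with WHERE vs conditional SUM (COALESCE handles empty-table NULL)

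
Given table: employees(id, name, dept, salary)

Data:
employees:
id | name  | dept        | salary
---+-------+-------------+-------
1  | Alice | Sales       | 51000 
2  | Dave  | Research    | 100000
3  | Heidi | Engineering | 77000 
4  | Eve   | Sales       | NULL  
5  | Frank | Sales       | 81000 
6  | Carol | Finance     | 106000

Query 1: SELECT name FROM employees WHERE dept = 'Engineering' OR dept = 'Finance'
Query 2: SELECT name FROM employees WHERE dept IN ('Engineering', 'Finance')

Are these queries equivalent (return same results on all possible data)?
Yes, equivalent

Both queries return: [('Carol',), ('Heidi',)]

Reason: OR vs IN are equivalent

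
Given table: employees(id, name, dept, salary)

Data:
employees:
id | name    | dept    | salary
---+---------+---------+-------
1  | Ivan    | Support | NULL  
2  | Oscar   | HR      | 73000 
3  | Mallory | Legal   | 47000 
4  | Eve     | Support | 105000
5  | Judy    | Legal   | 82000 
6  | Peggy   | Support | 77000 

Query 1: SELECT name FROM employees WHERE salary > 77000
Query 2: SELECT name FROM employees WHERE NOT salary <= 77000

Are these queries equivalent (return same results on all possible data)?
Yes, equivalent

Both queries return: [('Eve',), ('Judy',)]

Reason: Both filter salary > 77000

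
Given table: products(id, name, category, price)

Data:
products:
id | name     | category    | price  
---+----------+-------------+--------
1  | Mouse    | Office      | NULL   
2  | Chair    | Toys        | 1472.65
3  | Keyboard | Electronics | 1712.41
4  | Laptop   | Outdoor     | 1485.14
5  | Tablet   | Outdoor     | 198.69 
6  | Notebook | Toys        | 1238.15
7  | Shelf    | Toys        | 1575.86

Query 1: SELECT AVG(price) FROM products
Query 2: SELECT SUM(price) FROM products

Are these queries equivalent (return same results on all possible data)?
No, not equivalent

Query 1 returns: [(1280.4833333333333,)]
Query 2 returns: [(7682.900000000001,)]

Reason: AVG vs SUM give different aggregate values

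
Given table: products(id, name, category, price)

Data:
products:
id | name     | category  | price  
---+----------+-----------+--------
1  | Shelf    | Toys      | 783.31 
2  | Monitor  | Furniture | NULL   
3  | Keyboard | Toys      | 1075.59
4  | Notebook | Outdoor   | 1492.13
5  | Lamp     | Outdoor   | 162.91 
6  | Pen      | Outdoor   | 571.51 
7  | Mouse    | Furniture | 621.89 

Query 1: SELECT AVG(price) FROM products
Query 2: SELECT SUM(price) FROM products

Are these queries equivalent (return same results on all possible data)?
No, not equivalent

Query 1 returns: [(784.5566666666667,)]
Query 2 returns: [(4707.34,)]

Reason: AVG vs SUM give different aggregate values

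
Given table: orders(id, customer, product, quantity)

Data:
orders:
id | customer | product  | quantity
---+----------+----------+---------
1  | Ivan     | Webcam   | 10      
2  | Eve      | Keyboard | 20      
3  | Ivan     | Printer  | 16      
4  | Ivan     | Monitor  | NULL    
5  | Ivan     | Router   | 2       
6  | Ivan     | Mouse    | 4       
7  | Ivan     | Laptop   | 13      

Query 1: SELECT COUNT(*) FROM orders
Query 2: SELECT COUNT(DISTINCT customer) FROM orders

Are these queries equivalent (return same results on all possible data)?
No, not equivalent

Query 1 returns: [(7,)]
Query 2 returns: [(2,)]

Reason: COUNT(*) counts rows, COUNT(DISTINCT customer) counts unique customers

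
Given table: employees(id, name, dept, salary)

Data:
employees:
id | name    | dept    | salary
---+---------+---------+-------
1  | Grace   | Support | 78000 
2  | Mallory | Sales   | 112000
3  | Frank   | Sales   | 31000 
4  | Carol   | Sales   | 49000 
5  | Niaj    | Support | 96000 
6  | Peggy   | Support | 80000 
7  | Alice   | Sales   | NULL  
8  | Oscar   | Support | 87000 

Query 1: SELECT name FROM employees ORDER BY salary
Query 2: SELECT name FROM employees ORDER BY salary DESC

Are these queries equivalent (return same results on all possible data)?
No, not equivalent

Query 1 returns: [('Alice',), ('Frank',), ('Carol',), ('Grace',), ('Peggy',), ('Oscar',), ('Niaj',), ('Mallory',)]
Query 2 returns: [('Mallory',), ('Niaj',), ('Oscar',), ('Peggy',), ('Grace',), ('Carol',), ('Frank',), ('Alice',)]

Reason: ASC vs DESC gives opposite ordering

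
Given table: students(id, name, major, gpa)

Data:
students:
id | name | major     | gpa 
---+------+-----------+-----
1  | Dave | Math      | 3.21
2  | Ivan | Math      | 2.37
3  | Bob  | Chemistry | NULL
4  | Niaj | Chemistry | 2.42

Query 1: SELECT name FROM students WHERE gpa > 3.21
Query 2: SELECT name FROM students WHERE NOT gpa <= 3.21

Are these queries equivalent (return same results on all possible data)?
Yes, equivalent

Both queries return: []

Reason: Both filter gpa > 3.21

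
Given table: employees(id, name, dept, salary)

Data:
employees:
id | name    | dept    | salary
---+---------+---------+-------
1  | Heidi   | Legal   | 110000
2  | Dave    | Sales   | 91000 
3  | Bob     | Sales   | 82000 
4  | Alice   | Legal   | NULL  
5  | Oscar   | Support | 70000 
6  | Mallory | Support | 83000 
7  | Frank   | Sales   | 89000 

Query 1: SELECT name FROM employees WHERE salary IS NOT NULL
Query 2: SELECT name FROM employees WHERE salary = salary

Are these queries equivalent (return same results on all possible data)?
Yes, equivalent

Both queries return: [('Bob',), ('Dave',), ('Frank',), ('Heidi',), ('Mallory',), ('Oscar',)]

Reason: IS NOT NULL vs self-equality (both exclude NULLs)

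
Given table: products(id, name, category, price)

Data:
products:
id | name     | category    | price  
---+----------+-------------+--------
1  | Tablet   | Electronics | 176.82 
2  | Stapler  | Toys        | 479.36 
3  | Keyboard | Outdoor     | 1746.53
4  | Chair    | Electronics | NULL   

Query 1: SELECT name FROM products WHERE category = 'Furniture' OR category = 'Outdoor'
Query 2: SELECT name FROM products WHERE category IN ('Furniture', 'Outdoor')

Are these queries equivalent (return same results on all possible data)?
Yes, equivalent

Both queries return: [('Keyboard',)]

Reason: OR vs IN are equivalent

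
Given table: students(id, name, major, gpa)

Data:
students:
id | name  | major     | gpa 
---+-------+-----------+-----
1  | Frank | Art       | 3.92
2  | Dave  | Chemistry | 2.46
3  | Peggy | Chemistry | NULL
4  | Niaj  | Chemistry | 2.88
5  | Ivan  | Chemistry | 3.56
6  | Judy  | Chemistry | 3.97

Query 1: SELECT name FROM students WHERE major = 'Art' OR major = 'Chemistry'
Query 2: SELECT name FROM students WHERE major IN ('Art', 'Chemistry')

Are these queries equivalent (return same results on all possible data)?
Yes, equivalent

Both queries return: [('Dave',), ('Frank',), ('Ivan',), ('Judy',), ('Niaj',), ('Peggy',)]

Reason: OR vs IN are equivalent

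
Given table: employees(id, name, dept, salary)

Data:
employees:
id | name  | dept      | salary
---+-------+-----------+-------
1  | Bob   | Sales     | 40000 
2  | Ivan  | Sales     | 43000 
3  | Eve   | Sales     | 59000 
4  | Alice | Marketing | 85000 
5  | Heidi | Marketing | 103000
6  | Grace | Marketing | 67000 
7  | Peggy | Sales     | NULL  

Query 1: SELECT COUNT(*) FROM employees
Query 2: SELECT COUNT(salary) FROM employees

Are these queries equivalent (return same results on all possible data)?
No, not equivalent

Query 1 returns: [(7,)]
Query 2 returns: [(6,)]

Reason: COUNT(*) includes NULLs, COUNT(column) excludes them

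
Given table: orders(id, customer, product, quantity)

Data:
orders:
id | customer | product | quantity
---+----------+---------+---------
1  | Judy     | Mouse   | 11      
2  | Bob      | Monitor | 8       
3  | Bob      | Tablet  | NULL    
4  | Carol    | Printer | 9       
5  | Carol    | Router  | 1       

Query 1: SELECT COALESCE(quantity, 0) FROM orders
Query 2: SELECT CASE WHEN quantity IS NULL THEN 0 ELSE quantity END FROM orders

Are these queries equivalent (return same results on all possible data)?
Yes, equivalent

Both queries return: [(0,), (1,), (8,), (9,), (11,)]

Reason: COALESCE vs CASE for NULL handling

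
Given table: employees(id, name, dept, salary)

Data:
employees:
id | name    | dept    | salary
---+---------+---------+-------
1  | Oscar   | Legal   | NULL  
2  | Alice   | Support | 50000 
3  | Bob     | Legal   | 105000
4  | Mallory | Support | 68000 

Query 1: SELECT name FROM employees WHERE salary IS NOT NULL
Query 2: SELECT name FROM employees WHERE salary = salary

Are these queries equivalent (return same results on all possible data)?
Yes, equivalent

Both queries return: [('Alice',), ('Bob',), ('Mallory',)]

Reason: IS NOT NULL vs self-equality (both exclude NULLs)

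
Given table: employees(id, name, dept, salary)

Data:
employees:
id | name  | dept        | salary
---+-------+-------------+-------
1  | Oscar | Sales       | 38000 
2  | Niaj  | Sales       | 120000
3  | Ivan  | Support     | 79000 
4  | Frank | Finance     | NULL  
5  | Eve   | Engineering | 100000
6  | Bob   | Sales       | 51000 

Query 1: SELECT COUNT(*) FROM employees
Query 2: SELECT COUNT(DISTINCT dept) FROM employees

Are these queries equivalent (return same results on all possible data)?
No, not equivalent

Query 1 returns: [(6,)]
Query 2 returns: [(4,)]

Reason: COUNT(*) counts rows, COUNT(DISTINCT dept) counts unique depts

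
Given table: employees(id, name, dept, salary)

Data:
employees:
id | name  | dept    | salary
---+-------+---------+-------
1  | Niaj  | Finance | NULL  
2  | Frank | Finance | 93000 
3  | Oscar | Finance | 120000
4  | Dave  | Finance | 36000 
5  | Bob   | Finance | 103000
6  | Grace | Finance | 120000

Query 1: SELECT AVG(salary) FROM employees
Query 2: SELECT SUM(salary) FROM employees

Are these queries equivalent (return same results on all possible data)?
No, not equivalent

Query 1 returns: [(94400.0,)]
Query 2 returns: [(472000,)]

Reason: AVG vs SUM give different aggregate values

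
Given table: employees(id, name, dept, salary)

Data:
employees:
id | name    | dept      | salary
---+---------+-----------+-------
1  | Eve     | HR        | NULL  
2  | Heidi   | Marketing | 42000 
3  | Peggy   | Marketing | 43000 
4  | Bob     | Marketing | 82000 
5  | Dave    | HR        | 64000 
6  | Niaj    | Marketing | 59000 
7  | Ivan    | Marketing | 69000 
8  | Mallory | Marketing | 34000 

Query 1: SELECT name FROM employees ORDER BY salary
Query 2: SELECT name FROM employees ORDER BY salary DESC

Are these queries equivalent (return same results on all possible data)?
No, not equivalent

Query 1 returns: [('Eve',), ('Mallory',), ('Heidi',), ('Peggy',), ('Niaj',), ('Dave',), ('Ivan',), ('Bob',)]
Query 2 returns: [('Bob',), ('Ivan',), ('Dave',), ('Niaj',), ('Peggy',), ('Heidi',), ('Mallory',), ('Eve',)]

Reason: ASC vs DESC gives opposite ordering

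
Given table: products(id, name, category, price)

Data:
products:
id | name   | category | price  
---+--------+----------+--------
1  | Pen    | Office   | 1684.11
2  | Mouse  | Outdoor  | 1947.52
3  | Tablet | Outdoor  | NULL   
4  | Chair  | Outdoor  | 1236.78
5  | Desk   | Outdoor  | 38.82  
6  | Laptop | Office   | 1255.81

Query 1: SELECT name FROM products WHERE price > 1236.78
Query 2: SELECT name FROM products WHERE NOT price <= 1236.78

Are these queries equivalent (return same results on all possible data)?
Yes, equivalent

Both queries return: [('Laptop',), ('Mouse',), ('Pen',)]

Reason: Both filter price > 1236.78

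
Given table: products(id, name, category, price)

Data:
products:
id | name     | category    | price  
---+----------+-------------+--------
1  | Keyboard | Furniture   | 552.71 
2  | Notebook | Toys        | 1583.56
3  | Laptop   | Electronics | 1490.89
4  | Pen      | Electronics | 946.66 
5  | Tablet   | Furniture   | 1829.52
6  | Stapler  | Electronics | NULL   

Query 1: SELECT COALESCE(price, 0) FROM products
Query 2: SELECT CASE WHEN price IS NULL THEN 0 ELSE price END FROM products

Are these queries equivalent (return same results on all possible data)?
Yes, equivalent

Both queries return: [(0,), (552.71,), (946.66,), (1490.89,), (1583.56,), (1829.52,)]

Reason: COALESCE vs CASE for NULL handling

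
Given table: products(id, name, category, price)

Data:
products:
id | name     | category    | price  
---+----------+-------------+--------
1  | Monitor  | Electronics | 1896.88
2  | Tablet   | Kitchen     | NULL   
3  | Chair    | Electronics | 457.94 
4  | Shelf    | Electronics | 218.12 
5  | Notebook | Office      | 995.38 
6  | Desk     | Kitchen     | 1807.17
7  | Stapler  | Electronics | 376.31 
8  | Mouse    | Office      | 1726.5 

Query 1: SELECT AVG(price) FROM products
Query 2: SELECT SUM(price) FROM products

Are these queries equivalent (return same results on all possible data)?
No, not equivalent

Query 1 returns: [(1068.3285714285714,)]
Query 2 returns: [(7478.3,)]

Reason: AVG vs SUM give different aggregate values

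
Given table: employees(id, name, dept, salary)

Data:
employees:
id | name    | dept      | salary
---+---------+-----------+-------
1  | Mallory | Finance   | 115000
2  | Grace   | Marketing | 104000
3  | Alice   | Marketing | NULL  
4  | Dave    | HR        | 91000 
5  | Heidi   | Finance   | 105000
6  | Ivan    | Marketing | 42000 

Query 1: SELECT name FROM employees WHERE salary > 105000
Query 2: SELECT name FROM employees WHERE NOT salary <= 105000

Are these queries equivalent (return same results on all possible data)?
Yes, equivalent

Both queries return: [('Mallory',)]

Reason: Both filter salary > 105000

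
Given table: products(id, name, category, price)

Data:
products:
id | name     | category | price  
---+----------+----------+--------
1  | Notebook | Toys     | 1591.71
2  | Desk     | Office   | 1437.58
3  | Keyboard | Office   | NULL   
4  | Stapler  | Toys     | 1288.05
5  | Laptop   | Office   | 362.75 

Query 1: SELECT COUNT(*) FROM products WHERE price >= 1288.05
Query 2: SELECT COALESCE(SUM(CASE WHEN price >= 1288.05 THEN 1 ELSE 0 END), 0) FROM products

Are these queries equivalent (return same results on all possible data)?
Yes, equivalent

Both queries return: [(3,)]

Reason: COUNT with WHERE vs conditional SUM (COALESCE handles empty-table NULL)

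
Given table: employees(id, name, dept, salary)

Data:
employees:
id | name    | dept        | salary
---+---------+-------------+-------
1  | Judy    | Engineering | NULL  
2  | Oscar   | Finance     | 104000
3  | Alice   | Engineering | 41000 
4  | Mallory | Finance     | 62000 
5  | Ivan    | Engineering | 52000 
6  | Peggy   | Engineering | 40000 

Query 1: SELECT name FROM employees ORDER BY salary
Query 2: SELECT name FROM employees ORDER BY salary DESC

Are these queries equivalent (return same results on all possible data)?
No, not equivalent

Query 1 returns: [('Judy',), ('Peggy',), ('Alice',), ('Ivan',), ('Mallory',), ('Oscar',)]
Query 2 returns: [('Oscar',), ('Mallory',), ('Ivan',), ('Alice',), ('Peggy',), ('Judy',)]

Reason: ASC vs DESC gives opposite ordering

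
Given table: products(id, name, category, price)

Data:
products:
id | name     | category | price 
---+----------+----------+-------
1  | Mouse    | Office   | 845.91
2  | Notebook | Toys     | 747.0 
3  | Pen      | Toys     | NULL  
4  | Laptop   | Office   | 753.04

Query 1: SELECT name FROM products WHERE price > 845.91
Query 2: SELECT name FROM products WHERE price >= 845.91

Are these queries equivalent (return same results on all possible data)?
No, not equivalent

Query 1 returns: []
Query 2 returns: [('Mouse',)]

Reason: > vs >= gives different results when price = 845.91 exists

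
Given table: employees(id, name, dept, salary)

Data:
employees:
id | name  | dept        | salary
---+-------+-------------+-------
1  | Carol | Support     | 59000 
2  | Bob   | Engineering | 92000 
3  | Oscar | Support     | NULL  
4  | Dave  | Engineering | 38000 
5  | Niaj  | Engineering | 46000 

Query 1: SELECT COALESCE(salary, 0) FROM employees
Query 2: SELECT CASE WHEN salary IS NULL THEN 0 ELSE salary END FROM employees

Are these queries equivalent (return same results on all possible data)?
Yes, equivalent

Both queries return: [(0,), (38000,), (46000,), (59000,), (92000,)]

Reason: COALESCE vs CASE for NULL handling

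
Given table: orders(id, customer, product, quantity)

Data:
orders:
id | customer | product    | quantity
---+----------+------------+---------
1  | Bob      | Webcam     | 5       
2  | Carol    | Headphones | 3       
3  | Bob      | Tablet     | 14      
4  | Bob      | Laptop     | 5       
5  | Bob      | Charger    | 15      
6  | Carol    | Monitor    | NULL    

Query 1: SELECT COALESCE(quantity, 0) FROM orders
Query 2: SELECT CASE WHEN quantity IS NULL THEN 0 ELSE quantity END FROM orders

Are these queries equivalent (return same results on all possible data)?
Yes, equivalent

Both queries return: [(0,), (3,), (5,), (5,), (14,), (15,)]

Reason: COALESCE vs CASE for NULL handling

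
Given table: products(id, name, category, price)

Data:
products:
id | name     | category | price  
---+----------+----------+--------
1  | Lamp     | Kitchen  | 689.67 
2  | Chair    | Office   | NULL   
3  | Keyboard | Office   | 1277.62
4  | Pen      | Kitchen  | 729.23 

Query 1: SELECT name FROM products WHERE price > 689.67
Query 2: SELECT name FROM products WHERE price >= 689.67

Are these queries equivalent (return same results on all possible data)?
No, not equivalent

Query 1 returns: [('Keyboard',), ('Pen',)]
Query 2 returns: [('Lamp',), ('Keyboard',), ('Pen',)]

Reason: > vs >= gives different results when price = 689.67 exists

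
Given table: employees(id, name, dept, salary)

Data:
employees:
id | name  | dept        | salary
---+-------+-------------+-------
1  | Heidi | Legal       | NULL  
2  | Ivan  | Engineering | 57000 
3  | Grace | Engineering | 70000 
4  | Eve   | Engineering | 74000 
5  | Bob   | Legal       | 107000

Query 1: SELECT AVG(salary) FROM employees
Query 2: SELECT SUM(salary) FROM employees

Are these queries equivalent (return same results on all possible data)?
No, not equivalent

Query 1 returns: [(77000.0,)]
Query 2 returns: [(308000,)]

Reason: AVG vs SUM give different aggregate values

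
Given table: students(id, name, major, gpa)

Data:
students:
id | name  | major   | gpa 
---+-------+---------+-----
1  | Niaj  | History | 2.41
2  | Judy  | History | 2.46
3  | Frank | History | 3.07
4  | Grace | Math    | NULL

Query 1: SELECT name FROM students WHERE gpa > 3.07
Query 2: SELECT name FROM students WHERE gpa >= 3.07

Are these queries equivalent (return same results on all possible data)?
No, not equivalent

Query 1 returns: []
Query 2 returns: [('Frank',)]

Reason: > vs >= gives different results when gpa = 3.07 exists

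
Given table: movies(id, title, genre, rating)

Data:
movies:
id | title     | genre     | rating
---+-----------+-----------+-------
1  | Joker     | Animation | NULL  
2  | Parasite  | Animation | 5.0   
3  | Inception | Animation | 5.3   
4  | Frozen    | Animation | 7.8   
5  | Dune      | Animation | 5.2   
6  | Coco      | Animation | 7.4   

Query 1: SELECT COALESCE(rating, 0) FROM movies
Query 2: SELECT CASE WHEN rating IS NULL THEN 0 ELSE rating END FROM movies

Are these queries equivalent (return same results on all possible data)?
Yes, equivalent

Both queries return: [(0,), (5.0,), (5.2,), (5.3,), (7.4,), (7.8,)]

Reason: COALESCE vs CASE for NULL handling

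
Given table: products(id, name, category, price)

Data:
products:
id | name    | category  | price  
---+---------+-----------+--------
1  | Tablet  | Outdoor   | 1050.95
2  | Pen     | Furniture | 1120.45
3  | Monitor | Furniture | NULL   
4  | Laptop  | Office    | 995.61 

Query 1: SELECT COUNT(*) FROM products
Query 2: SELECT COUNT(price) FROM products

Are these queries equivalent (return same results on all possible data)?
No, not equivalent

Query 1 returns: [(4,)]
Query 2 returns: [(3,)]

Reason: COUNT(*) includes NULLs, COUNT(column) excludes them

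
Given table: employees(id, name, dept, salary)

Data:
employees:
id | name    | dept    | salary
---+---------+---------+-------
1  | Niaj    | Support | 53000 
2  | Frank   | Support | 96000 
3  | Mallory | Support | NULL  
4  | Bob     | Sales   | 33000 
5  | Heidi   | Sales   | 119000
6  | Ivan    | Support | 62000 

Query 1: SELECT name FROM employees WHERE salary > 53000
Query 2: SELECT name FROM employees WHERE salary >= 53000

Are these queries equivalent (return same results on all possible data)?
No, not equivalent

Query 1 returns: [('Frank',), ('Heidi',), ('Ivan',)]
Query 2 returns: [('Niaj',), ('Frank',), ('Heidi',), ('Ivan',)]

Reason: > vs >= gives different results when salary = 53000 exists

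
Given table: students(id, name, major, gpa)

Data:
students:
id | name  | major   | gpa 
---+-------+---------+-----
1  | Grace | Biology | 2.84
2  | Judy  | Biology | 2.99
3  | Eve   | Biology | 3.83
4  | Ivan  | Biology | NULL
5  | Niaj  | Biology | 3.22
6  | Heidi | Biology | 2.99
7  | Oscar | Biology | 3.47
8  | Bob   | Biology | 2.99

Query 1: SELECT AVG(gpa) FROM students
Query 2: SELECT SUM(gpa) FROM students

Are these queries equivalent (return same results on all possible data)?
No, not equivalent

Query 1 returns: [(3.1900000000000004,)]
Query 2 returns: [(22.330000000000002,)]

Reason: AVG vs SUM give different aggregate values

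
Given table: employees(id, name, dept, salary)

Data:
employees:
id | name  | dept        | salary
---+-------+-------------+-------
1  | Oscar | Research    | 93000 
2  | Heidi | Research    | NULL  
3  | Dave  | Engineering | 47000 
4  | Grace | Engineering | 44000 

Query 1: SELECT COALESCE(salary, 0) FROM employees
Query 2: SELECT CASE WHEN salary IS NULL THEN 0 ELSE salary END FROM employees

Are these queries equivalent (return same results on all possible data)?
Yes, equivalent

Both queries return: [(0,), (44000,), (47000,), (93000,)]

Reason: COALESCE vs CASE for NULL handling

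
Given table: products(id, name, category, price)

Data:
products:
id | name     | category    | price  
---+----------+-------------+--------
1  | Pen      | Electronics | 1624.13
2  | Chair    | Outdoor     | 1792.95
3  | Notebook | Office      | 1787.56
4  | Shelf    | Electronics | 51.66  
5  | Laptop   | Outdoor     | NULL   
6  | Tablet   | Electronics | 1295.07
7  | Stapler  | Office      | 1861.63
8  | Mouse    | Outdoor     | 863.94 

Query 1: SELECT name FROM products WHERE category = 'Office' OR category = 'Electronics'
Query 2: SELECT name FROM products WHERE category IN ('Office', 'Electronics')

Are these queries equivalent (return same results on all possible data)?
Yes, equivalent

Both queries return: [('Notebook',), ('Pen',), ('Shelf',), ('Stapler',), ('Tablet',)]

Reason: OR vs IN are equivalent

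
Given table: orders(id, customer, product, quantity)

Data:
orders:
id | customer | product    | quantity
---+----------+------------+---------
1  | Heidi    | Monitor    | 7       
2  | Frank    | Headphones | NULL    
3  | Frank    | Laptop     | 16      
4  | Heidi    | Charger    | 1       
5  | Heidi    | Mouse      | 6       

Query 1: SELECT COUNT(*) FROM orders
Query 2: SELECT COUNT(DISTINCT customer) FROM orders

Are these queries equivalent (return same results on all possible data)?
No, not equivalent

Query 1 returns: [(5,)]
Query 2 returns: [(2,)]

Reason: COUNT(*) counts rows, COUNT(DISTINCT customer) counts unique customers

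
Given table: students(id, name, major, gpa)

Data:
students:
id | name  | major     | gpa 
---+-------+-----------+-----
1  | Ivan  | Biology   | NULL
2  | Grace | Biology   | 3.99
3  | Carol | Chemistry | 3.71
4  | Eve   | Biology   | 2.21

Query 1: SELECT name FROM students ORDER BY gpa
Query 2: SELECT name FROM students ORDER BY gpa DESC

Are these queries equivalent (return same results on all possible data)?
No, not equivalent

Query 1 returns: [('Ivan',), ('Eve',), ('Carol',), ('Grace',)]
Query 2 returns: [('Grace',), ('Carol',), ('Eve',), ('Ivan',)]

Reason: ASC vs DESC gives opposite ordering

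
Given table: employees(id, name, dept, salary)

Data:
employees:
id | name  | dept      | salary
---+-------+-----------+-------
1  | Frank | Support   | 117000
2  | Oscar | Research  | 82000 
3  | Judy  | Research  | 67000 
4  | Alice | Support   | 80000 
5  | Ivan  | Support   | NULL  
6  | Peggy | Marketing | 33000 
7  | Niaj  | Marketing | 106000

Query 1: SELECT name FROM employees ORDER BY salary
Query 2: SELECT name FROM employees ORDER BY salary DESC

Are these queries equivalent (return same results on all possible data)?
No, not equivalent

Query 1 returns: [('Ivan',), ('Peggy',), ('Judy',), ('Alice',), ('Oscar',), ('Niaj',), ('Frank',)]
Query 2 returns: [('Frank',), ('Niaj',), ('Oscar',), ('Alice',), ('Judy',), ('Peggy',), ('Ivan',)]

Reason: ASC vs DESC gives opposite ordering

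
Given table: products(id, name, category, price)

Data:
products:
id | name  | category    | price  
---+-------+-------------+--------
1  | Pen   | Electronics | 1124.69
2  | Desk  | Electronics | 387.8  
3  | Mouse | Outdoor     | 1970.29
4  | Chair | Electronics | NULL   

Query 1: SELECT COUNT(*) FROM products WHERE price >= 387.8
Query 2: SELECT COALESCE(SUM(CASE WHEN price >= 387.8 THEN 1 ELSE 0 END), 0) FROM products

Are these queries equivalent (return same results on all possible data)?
Yes, equivalent

Both queries return: [(3,)]

Reason: COUNT with WHERE vs conditional SUM (COALESCE handles empty-table NULL)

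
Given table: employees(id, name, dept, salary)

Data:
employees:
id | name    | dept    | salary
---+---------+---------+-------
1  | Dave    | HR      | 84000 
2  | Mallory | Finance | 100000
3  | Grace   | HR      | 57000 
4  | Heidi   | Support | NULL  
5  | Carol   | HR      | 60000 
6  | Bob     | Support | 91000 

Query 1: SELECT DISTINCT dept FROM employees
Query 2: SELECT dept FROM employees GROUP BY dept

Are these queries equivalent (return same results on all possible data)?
Yes, equivalent

Both queries return: [('Finance',), ('HR',), ('Support',)]

Reason: Both get unique depts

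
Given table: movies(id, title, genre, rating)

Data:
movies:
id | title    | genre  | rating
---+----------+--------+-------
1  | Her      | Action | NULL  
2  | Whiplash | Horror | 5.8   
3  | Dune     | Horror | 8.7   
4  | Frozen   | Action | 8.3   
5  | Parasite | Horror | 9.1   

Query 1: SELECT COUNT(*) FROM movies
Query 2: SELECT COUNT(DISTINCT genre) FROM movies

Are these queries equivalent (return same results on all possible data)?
No, not equivalent

Query 1 returns: [(5,)]
Query 2 returns: [(2,)]

Reason: COUNT(*) counts rows, COUNT(DISTINCT genre) counts unique genres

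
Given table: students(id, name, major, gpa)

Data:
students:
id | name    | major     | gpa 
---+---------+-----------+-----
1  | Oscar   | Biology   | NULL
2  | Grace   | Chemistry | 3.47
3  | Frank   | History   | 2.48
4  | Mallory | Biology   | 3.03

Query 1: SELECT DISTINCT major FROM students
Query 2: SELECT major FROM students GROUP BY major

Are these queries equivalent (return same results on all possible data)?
Yes, equivalent

Both queries return: [('Biology',), ('Chemistry',), ('History',)]

Reason: Both get unique majors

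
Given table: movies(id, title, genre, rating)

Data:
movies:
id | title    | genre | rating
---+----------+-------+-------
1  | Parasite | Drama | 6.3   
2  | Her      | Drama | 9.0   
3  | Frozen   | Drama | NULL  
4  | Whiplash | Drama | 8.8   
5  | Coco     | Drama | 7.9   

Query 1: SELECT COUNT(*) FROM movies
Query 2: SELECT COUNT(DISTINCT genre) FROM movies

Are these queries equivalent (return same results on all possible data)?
No, not equivalent

Query 1 returns: [(5,)]
Query 2 returns: [(1,)]

Reason: COUNT(*) counts rows, COUNT(DISTINCT genre) counts unique genres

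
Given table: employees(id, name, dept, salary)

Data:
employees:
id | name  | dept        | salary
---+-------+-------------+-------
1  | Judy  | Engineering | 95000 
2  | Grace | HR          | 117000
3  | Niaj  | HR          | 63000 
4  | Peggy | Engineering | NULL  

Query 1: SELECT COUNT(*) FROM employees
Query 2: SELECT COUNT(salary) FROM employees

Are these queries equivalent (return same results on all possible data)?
No, not equivalent

Query 1 returns: [(4,)]
Query 2 returns: [(3,)]

Reason: COUNT(*) includes NULLs, COUNT(column) excludes them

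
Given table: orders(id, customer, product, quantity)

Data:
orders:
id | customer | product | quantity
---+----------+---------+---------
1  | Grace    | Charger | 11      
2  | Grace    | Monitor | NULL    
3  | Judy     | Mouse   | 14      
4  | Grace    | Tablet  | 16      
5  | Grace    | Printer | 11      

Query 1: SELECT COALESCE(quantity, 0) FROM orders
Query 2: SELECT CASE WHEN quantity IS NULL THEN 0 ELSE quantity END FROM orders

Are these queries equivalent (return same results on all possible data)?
Yes, equivalent

Both queries return: [(0,), (11,), (11,), (14,), (16,)]

Reason: COALESCE vs CASE for NULL handling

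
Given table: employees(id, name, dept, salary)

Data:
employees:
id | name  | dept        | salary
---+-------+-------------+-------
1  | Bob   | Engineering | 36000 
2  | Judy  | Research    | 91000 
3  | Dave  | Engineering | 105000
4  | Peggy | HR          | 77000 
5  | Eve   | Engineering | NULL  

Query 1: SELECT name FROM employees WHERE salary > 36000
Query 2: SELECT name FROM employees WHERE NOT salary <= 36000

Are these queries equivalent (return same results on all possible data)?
Yes, equivalent

Both queries return: [('Dave',), ('Judy',), ('Peggy',)]

Reason: Both filter salary > 36000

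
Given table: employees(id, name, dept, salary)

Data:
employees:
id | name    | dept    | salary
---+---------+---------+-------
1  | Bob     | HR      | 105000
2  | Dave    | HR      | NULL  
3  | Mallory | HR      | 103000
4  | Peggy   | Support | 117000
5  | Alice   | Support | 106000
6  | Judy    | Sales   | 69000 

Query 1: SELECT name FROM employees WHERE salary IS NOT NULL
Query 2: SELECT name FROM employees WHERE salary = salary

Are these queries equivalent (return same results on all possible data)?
Yes, equivalent

Both queries return: [('Alice',), ('Bob',), ('Judy',), ('Mallory',), ('Peggy',)]

Reason: IS NOT NULL vs self-equality (both exclude NULLs)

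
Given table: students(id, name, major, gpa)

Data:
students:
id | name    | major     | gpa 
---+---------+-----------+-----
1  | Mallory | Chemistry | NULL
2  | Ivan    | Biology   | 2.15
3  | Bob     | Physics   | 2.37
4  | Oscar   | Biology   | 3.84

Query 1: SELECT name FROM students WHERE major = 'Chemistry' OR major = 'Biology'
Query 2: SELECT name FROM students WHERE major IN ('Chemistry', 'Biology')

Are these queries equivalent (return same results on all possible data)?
Yes, equivalent

Both queries return: [('Ivan',), ('Mallory',), ('Oscar',)]

Reason: OR vs IN are equivalent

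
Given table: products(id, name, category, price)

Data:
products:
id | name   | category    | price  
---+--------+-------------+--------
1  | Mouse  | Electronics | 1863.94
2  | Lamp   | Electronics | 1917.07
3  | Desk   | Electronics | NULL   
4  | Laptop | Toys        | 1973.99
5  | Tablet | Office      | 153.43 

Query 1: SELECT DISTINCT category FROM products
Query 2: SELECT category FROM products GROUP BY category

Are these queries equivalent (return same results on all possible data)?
Yes, equivalent

Both queries return: [('Electronics',), ('Office',), ('Toys',)]

Reason: Both get unique categorys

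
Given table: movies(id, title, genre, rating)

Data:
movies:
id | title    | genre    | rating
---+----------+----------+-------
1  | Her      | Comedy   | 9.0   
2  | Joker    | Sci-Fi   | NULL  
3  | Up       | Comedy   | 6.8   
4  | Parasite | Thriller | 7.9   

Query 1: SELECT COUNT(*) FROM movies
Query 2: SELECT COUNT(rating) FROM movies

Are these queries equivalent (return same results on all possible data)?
No, not equivalent

Query 1 returns: [(4,)]
Query 2 returns: [(3,)]

Reason: COUNT(*) includes NULLs, COUNT(column) excludes them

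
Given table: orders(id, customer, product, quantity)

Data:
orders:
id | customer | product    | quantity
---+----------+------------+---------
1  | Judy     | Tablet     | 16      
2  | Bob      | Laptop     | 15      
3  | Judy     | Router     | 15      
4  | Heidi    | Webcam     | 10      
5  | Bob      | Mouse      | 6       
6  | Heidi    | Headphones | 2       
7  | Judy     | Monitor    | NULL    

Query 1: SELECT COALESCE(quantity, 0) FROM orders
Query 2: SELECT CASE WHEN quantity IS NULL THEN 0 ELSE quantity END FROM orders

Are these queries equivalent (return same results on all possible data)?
Yes, equivalent

Both queries return: [(0,), (2,), (6,), (10,), (15,), (15,), (16,)]

Reason: COALESCE vs CASE for NULL handling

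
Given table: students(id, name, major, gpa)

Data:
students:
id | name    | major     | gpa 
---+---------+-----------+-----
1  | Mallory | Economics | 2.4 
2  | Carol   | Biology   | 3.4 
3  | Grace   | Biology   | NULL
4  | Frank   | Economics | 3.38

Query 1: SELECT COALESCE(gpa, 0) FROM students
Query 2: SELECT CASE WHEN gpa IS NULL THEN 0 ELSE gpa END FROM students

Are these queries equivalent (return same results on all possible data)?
Yes, equivalent

Both queries return: [(0,), (2.4,), (3.38,), (3.4,)]

Reason: COALESCE vs CASE for NULL handling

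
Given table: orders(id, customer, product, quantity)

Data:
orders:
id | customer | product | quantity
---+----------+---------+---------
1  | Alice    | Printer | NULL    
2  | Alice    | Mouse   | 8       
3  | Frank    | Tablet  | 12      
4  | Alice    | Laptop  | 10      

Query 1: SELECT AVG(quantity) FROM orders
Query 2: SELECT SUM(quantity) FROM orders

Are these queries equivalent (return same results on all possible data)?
No, not equivalent

Query 1 returns: [(10.0,)]
Query 2 returns: [(30,)]

Reason: AVG vs SUM give different aggregate values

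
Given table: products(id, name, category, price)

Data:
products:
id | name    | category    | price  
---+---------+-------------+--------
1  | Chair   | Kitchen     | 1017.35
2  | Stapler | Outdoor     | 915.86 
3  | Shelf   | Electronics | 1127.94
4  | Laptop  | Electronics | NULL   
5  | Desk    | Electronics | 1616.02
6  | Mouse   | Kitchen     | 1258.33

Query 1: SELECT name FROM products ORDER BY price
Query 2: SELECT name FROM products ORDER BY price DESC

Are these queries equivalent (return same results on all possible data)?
No, not equivalent

Query 1 returns: [('Laptop',), ('Stapler',), ('Chair',), ('Shelf',), ('Mouse',), ('Desk',)]
Query 2 returns: [('Desk',), ('Mouse',), ('Shelf',), ('Chair',), ('Stapler',), ('Laptop',)]

Reason: ASC vs DESC gives opposite ordering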